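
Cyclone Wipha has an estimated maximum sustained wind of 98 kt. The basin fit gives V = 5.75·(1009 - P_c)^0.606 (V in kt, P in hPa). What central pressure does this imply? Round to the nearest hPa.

ΔP = (V / 5.75)^(1/0.606) = (98/5.75)^1.650.
98/5.75 = 17.043; 17.043^1.650 ≈ 107.71 hPa.
P_c = 1009 − 107.71 = 901.29 ≈ 901 hPa.

901 hPa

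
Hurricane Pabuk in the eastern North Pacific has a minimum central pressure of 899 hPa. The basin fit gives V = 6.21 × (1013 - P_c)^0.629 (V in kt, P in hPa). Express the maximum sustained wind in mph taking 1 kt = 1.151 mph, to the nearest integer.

141 mph

ΔP = 1013 − 899 = 114 hPa.
V ≈ 6.21 × 114^0.629 = 6.21 × 19.669 ≈ 122.148 kt.
122.148 × 1.151 ≈ 140.59 mph → 141 mph.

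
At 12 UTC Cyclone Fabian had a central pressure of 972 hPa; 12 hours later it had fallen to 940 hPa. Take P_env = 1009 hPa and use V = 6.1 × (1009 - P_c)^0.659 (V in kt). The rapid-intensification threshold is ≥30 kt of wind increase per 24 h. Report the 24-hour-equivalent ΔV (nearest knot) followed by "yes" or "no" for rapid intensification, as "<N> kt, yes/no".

67 kt, yes

V₁: ΔP = 37, V ≈ 6.1 × 37^0.659 ≈ 65.88 kt.
V₂: ΔP = 69, V ≈ 6.1 × 69^0.659 ≈ 99.34 kt.
ΔV over 12 h = 33.46 kt → 24 h equivalent = 33.46 × 24/12 ≈ 66.92 kt.
67 kt ≥ 30 kt ⇒ rapid intensification.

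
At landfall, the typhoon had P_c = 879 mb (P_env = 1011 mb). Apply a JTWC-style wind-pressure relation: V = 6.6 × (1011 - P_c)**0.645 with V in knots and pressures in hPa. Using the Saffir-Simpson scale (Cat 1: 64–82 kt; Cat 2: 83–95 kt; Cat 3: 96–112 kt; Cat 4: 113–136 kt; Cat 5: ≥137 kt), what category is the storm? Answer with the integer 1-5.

ΔP = 1011 − 879 = 132 mb.
V ≈ 6.6 × 132^0.645 = 6.6 × 23.32 ≈ 154 kt.
154 kt falls in the Category 5 band.

5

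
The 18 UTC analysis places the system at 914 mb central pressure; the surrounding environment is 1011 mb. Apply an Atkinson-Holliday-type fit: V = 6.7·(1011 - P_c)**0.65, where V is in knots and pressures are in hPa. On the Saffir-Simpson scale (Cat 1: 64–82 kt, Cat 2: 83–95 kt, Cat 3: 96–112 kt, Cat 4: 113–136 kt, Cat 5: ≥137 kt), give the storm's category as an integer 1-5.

4

ΔP = 1011 − 914 = 97 mb.
V ≈ 6.7 × 97^0.65 = 6.7 × 19.56 ≈ 131 kt.
131 kt falls in the Category 4 band.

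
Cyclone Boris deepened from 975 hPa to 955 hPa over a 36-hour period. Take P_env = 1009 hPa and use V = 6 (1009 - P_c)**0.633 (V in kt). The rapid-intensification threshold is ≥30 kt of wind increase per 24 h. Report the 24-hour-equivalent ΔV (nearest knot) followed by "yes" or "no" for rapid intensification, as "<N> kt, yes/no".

V₁: ΔP = 34, V ≈ 6 × 34^0.633 ≈ 55.92 kt.
V₂: ΔP = 54, V ≈ 6 × 54^0.633 ≈ 74.95 kt.
ΔV over 36 h = 19.03 kt → 24 h equivalent = 19.03 × 24/36 ≈ 12.69 kt.
13 kt < 30 kt ⇒ not rapid intensification.

13 kt, no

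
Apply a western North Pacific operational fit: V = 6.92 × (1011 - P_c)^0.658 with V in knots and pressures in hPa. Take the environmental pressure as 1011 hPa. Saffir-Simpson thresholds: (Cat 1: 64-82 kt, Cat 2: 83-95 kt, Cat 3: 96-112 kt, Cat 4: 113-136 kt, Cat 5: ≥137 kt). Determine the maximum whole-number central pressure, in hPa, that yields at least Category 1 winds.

981 hPa

Category 1 begins at V = 64 kt.
Required ΔP = (64/6.92)^(1/0.658) = 9.249^1.520 ≈ 29.39 hPa.
P_c ≤ 1011 − 29.39 = 981.61, so the highest integer P_c is 981 hPa.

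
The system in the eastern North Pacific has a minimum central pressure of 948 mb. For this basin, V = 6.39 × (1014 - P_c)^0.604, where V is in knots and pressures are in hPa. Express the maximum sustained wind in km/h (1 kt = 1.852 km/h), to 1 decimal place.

148.6 km/h

ΔP = 1014 − 948 = 66 mb.
V ≈ 6.39 × 66^0.604 = 6.39 × 12.560 ≈ 80.261 kt.
80.261 × 1.852 ≈ 148.64 km/h → 148.6 km/h.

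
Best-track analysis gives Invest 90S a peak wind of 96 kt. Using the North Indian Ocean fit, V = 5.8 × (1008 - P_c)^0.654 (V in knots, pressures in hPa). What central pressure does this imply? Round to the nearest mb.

ΔP = (V / 5.8)^(1/0.654) = (96/5.8)^1.529.
96/5.8 = 16.552; 16.552^1.529 ≈ 73.06 mb.
P_c = 1008 − 73.06 = 934.94 ≈ 935 mb.

935 mb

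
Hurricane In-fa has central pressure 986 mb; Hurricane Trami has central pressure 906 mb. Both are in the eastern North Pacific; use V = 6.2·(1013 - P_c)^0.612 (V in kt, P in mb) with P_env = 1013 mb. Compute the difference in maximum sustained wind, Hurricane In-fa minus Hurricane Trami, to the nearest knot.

Hurricane In-fa: ΔP = 27; V ≈ 6.2 × 27^0.612 ≈ 46.60 kt.
Hurricane Trami: ΔP = 107; V ≈ 6.2 × 107^0.612 ≈ 108.24 kt.
Difference ≈ 46.60 − 108.24 = -61.64 → -62 kt.

-62 kt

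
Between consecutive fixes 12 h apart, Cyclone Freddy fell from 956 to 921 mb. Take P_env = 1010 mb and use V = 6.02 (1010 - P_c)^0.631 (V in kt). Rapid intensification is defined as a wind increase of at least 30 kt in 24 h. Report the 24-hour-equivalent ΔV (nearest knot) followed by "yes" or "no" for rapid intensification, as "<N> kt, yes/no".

55 kt, yes

V₁: ΔP = 54, V ≈ 6.02 × 54^0.631 ≈ 74.60 kt.
V₂: ΔP = 89, V ≈ 6.02 × 89^0.631 ≈ 102.25 kt.
ΔV over 12 h = 27.65 kt → 24 h equivalent = 27.65 × 24/12 ≈ 55.30 kt.
55 kt ≥ 30 kt ⇒ rapid intensification.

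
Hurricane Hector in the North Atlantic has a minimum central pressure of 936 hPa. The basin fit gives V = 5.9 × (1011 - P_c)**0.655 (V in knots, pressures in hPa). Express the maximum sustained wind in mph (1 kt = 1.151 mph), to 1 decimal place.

ΔP = 1011 − 936 = 75 hPa.
V ≈ 5.9 × 75^0.655 = 5.9 × 16.911 ≈ 99.774 kt.
99.774 × 1.151 ≈ 114.84 mph → 114.8 mph.

114.8 mph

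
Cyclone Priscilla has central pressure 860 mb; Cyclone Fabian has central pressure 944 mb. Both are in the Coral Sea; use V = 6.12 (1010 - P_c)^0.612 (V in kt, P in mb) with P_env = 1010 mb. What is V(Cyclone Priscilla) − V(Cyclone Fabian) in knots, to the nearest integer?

Cyclone Priscilla: ΔP = 150; V ≈ 6.12 × 150^0.612 ≈ 131.38 kt.
Cyclone Fabian: ΔP = 66; V ≈ 6.12 × 66^0.612 ≈ 79.49 kt.
Difference ≈ 131.38 − 79.49 = 51.89 → 52 kt.

52 kt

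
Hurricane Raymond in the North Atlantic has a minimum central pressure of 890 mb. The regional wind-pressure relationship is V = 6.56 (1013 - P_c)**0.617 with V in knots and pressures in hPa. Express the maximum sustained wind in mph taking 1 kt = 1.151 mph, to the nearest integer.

ΔP = 1013 − 890 = 123 mb.
V ≈ 6.56 × 123^0.617 = 6.56 × 19.475 ≈ 127.754 kt.
127.754 × 1.151 ≈ 147.05 mph → 147 mph.

147 mph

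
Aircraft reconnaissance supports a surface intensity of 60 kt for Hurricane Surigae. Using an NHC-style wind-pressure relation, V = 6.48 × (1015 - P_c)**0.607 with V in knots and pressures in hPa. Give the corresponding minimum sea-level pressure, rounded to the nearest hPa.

976 hPa

ΔP = (V / 6.48)^(1/0.607) = (60/6.48)^1.647.
60/6.48 = 9.259; 9.259^1.647 ≈ 39.12 hPa.
P_c = 1015 − 39.12 = 975.88 ≈ 976 hPa.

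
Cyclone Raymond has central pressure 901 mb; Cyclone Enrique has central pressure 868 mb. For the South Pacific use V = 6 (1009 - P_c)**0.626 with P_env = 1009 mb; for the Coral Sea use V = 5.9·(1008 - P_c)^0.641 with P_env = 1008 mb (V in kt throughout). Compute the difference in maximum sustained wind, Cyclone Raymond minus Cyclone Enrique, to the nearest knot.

-28 kt

Cyclone Raymond: ΔP = 108; V ≈ 6 × 108^0.626 ≈ 112.48 kt.
Cyclone Enrique: ΔP = 140; V ≈ 5.9 × 140^0.641 ≈ 140.13 kt.
Difference ≈ 112.48 − 140.13 = -27.65 → -28 kt.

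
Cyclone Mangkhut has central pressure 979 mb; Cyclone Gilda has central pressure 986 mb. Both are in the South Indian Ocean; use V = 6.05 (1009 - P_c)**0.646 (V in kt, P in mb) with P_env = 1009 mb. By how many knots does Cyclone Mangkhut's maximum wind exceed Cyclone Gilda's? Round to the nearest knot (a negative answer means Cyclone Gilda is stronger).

Cyclone Mangkhut: ΔP = 30; V ≈ 6.05 × 30^0.646 ≈ 54.45 kt.
Cyclone Gilda: ΔP = 23; V ≈ 6.05 × 23^0.646 ≈ 45.86 kt.
Difference ≈ 54.45 − 45.86 = 8.59 → 9 kt.

9 kt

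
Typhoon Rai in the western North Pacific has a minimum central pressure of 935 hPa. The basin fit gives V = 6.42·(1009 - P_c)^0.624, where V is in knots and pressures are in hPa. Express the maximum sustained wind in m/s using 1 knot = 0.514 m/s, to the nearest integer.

48 m/s

ΔP = 1009 − 935 = 74 hPa.
V ≈ 6.42 × 74^0.624 = 6.42 × 14.669 ≈ 94.175 kt.
94.175 × 0.514 ≈ 48.41 m/s → 48 m/s.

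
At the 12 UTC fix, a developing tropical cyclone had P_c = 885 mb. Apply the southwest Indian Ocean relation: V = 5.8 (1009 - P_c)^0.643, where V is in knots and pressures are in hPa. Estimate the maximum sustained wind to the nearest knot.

129 kt

ΔP = 1009 − 885 = 124 mb.
124^0.643 ≈ 22.186.
V ≈ 5.8 × 22.186 ≈ 128.7 kt.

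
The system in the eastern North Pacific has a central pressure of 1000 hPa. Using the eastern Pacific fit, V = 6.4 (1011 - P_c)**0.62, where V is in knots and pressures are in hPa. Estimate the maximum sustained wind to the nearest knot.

ΔP = 1011 − 1000 = 11 hPa.
11^0.62 ≈ 4.422.
V ≈ 6.4 × 4.422 ≈ 28.3 kt.

28 kt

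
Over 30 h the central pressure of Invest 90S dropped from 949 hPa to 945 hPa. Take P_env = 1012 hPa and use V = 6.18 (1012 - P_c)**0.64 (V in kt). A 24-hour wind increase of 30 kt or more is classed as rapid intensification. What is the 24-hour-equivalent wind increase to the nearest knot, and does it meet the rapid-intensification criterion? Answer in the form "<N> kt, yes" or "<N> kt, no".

V₁: ΔP = 63, V ≈ 6.18 × 63^0.64 ≈ 87.61 kt.
V₂: ΔP = 67, V ≈ 6.18 × 67^0.64 ≈ 91.13 kt.
ΔV over 30 h = 3.52 kt → 24 h equivalent = 3.52 × 24/30 ≈ 2.82 kt.
3 kt < 30 kt ⇒ not rapid intensification.

3 kt, no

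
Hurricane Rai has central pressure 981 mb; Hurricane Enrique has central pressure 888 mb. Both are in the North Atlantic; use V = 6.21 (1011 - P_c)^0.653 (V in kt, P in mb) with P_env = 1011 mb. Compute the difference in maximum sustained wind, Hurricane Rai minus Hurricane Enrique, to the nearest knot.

-87 kt

Hurricane Rai: ΔP = 30; V ≈ 6.21 × 30^0.653 ≈ 57.23 kt.
Hurricane Enrique: ΔP = 123; V ≈ 6.21 × 123^0.653 ≈ 143.81 kt.
Difference ≈ 57.23 − 143.81 = -86.58 → -87 kt.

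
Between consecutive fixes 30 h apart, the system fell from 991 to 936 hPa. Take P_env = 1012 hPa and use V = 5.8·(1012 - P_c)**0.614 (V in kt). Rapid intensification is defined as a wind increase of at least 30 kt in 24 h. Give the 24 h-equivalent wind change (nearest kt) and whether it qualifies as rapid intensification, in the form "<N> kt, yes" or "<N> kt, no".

V₁: ΔP = 21, V ≈ 5.8 × 21^0.614 ≈ 37.61 kt.
V₂: ΔP = 76, V ≈ 5.8 × 76^0.614 ≈ 82.84 kt.
ΔV over 30 h = 45.23 kt → 24 h equivalent = 45.23 × 24/30 ≈ 36.18 kt.
36 kt ≥ 30 kt ⇒ rapid intensification.

36 kt, yes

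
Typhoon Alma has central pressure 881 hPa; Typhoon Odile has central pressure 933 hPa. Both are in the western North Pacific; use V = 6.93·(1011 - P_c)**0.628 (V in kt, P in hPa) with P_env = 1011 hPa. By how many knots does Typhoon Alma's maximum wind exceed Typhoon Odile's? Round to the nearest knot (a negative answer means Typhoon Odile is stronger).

Typhoon Alma: ΔP = 130; V ≈ 6.93 × 130^0.628 ≈ 147.33 kt.
Typhoon Odile: ΔP = 78; V ≈ 6.93 × 78^0.628 ≈ 106.90 kt.
Difference ≈ 147.33 − 106.90 = 40.43 → 40 kt.

40 kt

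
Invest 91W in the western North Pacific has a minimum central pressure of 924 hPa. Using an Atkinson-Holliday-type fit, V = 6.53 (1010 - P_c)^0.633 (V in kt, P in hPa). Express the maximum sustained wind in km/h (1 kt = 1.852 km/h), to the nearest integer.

203 km/h

ΔP = 1010 − 924 = 86 hPa.
V ≈ 6.53 × 86^0.633 = 6.53 × 16.770 ≈ 109.509 kt.
109.509 × 1.852 ≈ 202.81 km/h → 203 km/h.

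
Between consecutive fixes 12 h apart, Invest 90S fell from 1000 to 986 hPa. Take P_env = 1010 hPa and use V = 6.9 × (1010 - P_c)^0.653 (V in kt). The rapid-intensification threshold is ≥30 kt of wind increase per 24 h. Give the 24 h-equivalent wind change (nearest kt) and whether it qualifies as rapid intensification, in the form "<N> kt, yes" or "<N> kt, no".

V₁: ΔP = 10, V ≈ 6.9 × 10^0.653 ≈ 31.03 kt.
V₂: ΔP = 24, V ≈ 6.9 × 24^0.653 ≈ 54.97 kt.
ΔV over 12 h = 23.94 kt → 24 h equivalent = 23.94 × 24/12 ≈ 47.88 kt.
48 kt ≥ 30 kt ⇒ rapid intensification.

48 kt, yes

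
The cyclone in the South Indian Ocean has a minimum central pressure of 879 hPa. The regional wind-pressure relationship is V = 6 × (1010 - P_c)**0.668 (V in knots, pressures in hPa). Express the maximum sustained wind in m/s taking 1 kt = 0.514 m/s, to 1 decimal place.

80.1 m/s

ΔP = 1010 − 879 = 131 hPa.
V ≈ 6 × 131^0.668 = 6 × 25.962 ≈ 155.772 kt.
155.772 × 0.514 ≈ 80.07 m/s → 80.1 m/s.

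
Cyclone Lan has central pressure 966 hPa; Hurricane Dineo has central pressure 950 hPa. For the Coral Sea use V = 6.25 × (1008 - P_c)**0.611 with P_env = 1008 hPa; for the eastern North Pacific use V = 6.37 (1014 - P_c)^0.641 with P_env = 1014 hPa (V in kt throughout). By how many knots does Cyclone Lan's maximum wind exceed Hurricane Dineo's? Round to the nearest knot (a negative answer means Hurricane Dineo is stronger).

Cyclone Lan: ΔP = 42; V ≈ 6.25 × 42^0.611 ≈ 61.33 kt.
Hurricane Dineo: ΔP = 64; V ≈ 6.37 × 64^0.641 ≈ 91.60 kt.
Difference ≈ 61.33 − 91.60 = -30.27 → -30 kt.

-30 kt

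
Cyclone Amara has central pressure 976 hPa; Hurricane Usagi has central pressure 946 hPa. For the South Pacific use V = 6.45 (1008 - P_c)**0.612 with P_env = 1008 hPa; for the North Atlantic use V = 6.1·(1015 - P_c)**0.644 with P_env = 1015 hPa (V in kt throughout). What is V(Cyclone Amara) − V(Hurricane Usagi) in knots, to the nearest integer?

Cyclone Amara: ΔP = 32; V ≈ 6.45 × 32^0.612 ≈ 53.79 kt.
Hurricane Usagi: ΔP = 69; V ≈ 6.1 × 69^0.644 ≈ 93.23 kt.
Difference ≈ 53.79 − 93.23 = -39.44 → -39 kt.

-39 kt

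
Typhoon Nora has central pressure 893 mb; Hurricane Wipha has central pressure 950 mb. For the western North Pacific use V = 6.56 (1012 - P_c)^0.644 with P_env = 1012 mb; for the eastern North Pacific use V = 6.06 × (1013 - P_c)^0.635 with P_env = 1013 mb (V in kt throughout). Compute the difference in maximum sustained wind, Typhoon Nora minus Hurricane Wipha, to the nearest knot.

Typhoon Nora: ΔP = 119; V ≈ 6.56 × 119^0.644 ≈ 142.42 kt.
Hurricane Wipha: ΔP = 63; V ≈ 6.06 × 63^0.635 ≈ 84.15 kt.
Difference ≈ 142.42 − 84.15 = 58.27 → 58 kt.

58 kt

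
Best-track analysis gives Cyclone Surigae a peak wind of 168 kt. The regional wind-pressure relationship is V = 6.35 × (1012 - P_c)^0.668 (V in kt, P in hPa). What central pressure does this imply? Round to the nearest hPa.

877 hPa

ΔP = (V / 6.35)^(1/0.668) = (168/6.35)^1.497.
168/6.35 = 26.457; 26.457^1.497 ≈ 134.75 hPa.
P_c = 1012 − 134.75 = 877.25 ≈ 877 hPa.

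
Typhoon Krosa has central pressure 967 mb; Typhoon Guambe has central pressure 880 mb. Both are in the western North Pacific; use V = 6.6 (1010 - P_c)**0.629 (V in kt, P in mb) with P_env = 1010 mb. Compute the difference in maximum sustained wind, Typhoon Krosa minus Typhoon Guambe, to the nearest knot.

Typhoon Krosa: ΔP = 43; V ≈ 6.6 × 43^0.629 ≈ 70.31 kt.
Typhoon Guambe: ΔP = 130; V ≈ 6.6 × 130^0.629 ≈ 141.00 kt.
Difference ≈ 70.31 − 141.00 = -70.69 → -71 kt.

-71 kt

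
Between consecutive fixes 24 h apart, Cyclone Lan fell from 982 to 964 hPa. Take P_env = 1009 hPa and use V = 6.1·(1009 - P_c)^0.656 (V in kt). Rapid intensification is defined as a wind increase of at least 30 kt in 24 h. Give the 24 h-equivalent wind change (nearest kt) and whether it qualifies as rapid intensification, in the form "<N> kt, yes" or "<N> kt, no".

21 kt, no

V₁: ΔP = 27, V ≈ 6.1 × 27^0.656 ≈ 53.00 kt.
V₂: ΔP = 45, V ≈ 6.1 × 45^0.656 ≈ 74.10 kt.
ΔV over 24 h = 21.10 kt → 24 h equivalent = 21.10 × 24/24 ≈ 21.10 kt.
21 kt < 30 kt ⇒ not rapid intensification.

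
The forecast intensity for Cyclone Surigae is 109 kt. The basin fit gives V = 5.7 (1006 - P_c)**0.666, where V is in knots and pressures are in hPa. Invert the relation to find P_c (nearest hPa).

922 hPa

ΔP = (V / 5.7)^(1/0.666) = (109/5.7)^1.502.
109/5.7 = 19.123; 19.123^1.502 ≈ 83.99 hPa.
P_c = 1006 − 83.99 = 922.01 ≈ 922 hPa.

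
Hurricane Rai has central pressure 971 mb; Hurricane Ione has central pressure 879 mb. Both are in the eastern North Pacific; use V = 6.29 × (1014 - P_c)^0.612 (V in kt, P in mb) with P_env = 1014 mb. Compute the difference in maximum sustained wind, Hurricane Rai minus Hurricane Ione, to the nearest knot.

Hurricane Rai: ΔP = 43; V ≈ 6.29 × 43^0.612 ≈ 62.85 kt.
Hurricane Ione: ΔP = 135; V ≈ 6.29 × 135^0.612 ≈ 126.59 kt.
Difference ≈ 62.85 − 126.59 = -63.74 → -64 kt.

-64 kt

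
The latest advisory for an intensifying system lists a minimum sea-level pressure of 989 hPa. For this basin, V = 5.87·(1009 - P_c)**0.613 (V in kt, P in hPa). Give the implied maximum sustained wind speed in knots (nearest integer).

ΔP = 1009 − 989 = 20 hPa.
20^0.613 ≈ 6.274.
V ≈ 5.87 × 6.274 ≈ 36.8 kt.

37 kt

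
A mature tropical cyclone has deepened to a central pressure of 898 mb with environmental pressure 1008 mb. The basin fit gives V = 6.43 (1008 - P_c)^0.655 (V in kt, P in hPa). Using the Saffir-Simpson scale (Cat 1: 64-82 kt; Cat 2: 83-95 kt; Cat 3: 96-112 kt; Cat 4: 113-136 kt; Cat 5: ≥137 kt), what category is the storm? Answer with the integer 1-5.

5

ΔP = 1008 − 898 = 110 mb.
V ≈ 6.43 × 110^0.655 = 6.43 × 21.73 ≈ 140 kt.
140 kt falls in the Category 5 band.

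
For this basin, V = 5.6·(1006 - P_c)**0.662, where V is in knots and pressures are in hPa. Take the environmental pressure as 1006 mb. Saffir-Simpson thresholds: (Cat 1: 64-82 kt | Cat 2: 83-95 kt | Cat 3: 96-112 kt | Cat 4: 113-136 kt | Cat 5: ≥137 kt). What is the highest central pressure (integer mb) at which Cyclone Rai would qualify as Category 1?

Category 1 begins at V = 64 kt.
Required ΔP = (64/5.6)^(1/0.662) = 11.429^1.511 ≈ 39.64 mb.
P_c ≤ 1006 − 39.64 = 966.36, so the highest integer P_c is 966 mb.

966 mb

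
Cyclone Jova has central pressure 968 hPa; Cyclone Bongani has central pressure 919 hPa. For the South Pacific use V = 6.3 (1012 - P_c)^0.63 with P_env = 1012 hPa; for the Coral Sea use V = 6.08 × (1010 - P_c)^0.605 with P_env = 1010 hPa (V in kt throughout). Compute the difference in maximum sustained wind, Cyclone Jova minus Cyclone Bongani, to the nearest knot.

-25 kt

Cyclone Jova: ΔP = 44; V ≈ 6.3 × 44^0.63 ≈ 68.35 kt.
Cyclone Bongani: ΔP = 91; V ≈ 6.08 × 91^0.605 ≈ 93.14 kt.
Difference ≈ 68.35 − 93.14 = -24.79 → -25 kt.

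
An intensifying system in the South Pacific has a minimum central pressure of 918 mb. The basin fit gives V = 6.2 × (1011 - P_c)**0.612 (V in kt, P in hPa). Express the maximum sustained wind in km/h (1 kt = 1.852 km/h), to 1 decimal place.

ΔP = 1011 − 918 = 93 mb.
V ≈ 6.2 × 93^0.612 = 6.2 × 16.022 ≈ 99.335 kt.
99.335 × 1.852 ≈ 183.97 km/h → 184.0 km/h.

184.0 km/h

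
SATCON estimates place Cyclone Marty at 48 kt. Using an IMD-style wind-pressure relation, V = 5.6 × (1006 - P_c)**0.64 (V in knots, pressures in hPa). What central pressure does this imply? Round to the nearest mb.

977 mb

ΔP = (V / 5.6)^(1/0.64) = (48/5.6)^1.562.
48/5.6 = 8.571; 8.571^1.562 ≈ 28.70 mb.
P_c = 1006 − 28.70 = 977.30 ≈ 977 mb.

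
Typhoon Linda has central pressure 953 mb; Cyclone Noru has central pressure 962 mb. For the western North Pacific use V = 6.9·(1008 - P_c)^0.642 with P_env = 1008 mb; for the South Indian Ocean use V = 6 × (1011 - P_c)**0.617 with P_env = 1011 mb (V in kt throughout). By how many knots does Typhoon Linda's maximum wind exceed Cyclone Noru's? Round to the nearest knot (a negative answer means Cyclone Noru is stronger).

Typhoon Linda: ΔP = 55; V ≈ 6.9 × 55^0.642 ≈ 90.40 kt.
Cyclone Noru: ΔP = 49; V ≈ 6 × 49^0.617 ≈ 66.22 kt.
Difference ≈ 90.40 − 66.22 = 24.18 → 24 kt.

24 kt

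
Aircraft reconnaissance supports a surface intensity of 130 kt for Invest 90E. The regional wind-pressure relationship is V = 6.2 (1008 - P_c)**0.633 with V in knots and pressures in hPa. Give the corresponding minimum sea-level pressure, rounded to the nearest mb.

886 mb

ΔP = (V / 6.2)^(1/0.633) = (130/6.2)^1.580.
130/6.2 = 20.968; 20.968^1.580 ≈ 122.39 mb.
P_c = 1008 − 122.39 = 885.61 ≈ 886 mb.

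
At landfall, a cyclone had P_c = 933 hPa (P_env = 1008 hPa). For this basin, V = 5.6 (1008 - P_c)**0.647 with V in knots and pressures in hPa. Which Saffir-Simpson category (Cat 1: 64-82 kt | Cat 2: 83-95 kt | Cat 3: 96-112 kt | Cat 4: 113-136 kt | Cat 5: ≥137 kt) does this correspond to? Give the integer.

ΔP = 1008 − 933 = 75 hPa.
V ≈ 5.6 × 75^0.647 = 5.6 × 16.34 ≈ 91 kt.
91 kt falls in the Category 2 band.

2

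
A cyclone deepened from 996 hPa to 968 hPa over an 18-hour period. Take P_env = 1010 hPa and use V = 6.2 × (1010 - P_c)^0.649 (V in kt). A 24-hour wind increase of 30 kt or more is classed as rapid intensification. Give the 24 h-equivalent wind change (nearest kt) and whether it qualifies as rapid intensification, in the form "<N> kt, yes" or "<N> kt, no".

48 kt, yes

V₁: ΔP = 14, V ≈ 6.2 × 14^0.649 ≈ 34.37 kt.
V₂: ΔP = 42, V ≈ 6.2 × 42^0.649 ≈ 70.13 kt.
ΔV over 18 h = 35.76 kt → 24 h equivalent = 35.76 × 24/18 ≈ 47.68 kt.
48 kt ≥ 30 kt ⇒ rapid intensification.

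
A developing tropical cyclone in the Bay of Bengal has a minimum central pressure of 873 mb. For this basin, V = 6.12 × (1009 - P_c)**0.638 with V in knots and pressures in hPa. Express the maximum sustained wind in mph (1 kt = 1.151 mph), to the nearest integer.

ΔP = 1009 − 873 = 136 mb.
V ≈ 6.12 × 136^0.638 = 6.12 × 22.972 ≈ 140.588 kt.
140.588 × 1.151 ≈ 161.82 mph → 162 mph.

162 mph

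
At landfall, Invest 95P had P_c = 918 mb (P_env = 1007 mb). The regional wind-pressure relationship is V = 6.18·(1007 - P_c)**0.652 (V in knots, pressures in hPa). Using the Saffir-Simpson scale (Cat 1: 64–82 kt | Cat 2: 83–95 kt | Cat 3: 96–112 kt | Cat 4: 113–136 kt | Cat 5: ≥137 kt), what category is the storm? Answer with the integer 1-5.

ΔP = 1007 − 918 = 89 mb.
V ≈ 6.18 × 89^0.652 = 6.18 × 18.66 ≈ 115 kt.
115 kt falls in the Category 4 band.

4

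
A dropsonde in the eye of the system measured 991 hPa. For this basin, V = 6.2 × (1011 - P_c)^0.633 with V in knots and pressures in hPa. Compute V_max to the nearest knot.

ΔP = 1011 − 991 = 20 hPa.
20^0.633 ≈ 6.661.
V ≈ 6.2 × 6.661 ≈ 41.3 kt.

41 kt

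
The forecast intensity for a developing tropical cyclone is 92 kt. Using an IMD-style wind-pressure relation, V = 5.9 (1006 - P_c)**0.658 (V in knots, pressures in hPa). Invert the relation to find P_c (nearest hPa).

ΔP = (V / 5.9)^(1/0.658) = (92/5.9)^1.520.
92/5.9 = 15.593; 15.593^1.520 ≈ 65.01 hPa.
P_c = 1006 − 65.01 = 940.99 ≈ 941 hPa.

941 hPa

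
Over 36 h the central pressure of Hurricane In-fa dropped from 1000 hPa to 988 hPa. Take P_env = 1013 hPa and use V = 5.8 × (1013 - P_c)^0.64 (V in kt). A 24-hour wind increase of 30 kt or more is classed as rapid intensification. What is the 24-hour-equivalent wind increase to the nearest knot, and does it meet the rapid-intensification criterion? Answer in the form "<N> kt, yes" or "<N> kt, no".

V₁: ΔP = 13, V ≈ 5.8 × 13^0.64 ≈ 29.95 kt.
V₂: ΔP = 25, V ≈ 5.8 × 25^0.64 ≈ 45.51 kt.
ΔV over 36 h = 15.56 kt → 24 h equivalent = 15.56 × 24/36 ≈ 10.37 kt.
10 kt < 30 kt ⇒ not rapid intensification.

10 kt, no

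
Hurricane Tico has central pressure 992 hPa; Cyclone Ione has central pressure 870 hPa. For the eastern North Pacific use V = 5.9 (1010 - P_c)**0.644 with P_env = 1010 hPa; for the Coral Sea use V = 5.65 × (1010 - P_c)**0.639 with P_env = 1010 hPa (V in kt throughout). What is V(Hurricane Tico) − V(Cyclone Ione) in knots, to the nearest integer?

Hurricane Tico: ΔP = 18; V ≈ 5.9 × 18^0.644 ≈ 37.95 kt.
Cyclone Ione: ΔP = 140; V ≈ 5.65 × 140^0.639 ≈ 132.87 kt.
Difference ≈ 37.95 − 132.87 = -94.92 → -95 kt.

-95 kt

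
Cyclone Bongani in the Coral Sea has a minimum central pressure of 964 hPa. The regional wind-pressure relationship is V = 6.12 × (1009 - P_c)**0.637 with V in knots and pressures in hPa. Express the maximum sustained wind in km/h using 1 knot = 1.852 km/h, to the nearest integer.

ΔP = 1009 − 964 = 45 hPa.
V ≈ 6.12 × 45^0.637 = 6.12 × 11.300 ≈ 69.159 kt.
69.159 × 1.852 ≈ 128.08 km/h → 128 km/h.

128 km/h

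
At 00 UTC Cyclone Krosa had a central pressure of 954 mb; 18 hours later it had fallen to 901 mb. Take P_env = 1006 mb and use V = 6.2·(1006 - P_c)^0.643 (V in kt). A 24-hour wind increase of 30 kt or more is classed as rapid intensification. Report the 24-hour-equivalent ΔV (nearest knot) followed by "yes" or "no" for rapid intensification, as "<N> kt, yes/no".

V₁: ΔP = 52, V ≈ 6.2 × 52^0.643 ≈ 78.67 kt.
V₂: ΔP = 105, V ≈ 6.2 × 105^0.643 ≈ 123.60 kt.
ΔV over 18 h = 44.93 kt → 24 h equivalent = 44.93 × 24/18 ≈ 59.91 kt.
60 kt ≥ 30 kt ⇒ rapid intensification.

60 kt, yes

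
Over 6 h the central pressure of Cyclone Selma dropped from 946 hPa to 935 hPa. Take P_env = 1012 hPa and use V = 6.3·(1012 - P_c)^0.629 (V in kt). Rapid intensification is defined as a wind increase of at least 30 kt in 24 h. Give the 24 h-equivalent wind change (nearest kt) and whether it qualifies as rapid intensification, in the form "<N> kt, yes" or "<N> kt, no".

V₁: ΔP = 66, V ≈ 6.3 × 66^0.629 ≈ 87.87 kt.
V₂: ΔP = 77, V ≈ 6.3 × 77^0.629 ≈ 96.82 kt.
ΔV over 6 h = 8.95 kt → 24 h equivalent = 8.95 × 24/6 ≈ 35.80 kt.
36 kt ≥ 30 kt ⇒ rapid intensification.

36 kt, yes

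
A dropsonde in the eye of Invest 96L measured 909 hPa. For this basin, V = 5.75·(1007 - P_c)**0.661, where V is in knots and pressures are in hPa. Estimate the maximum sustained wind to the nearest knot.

119 kt

ΔP = 1007 − 909 = 98 hPa.
98^0.661 ≈ 20.711.
V ≈ 5.75 × 20.711 ≈ 119.1 kt.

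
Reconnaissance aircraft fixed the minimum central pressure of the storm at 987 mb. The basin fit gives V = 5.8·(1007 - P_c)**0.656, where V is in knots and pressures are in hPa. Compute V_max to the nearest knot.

41 kt

ΔP = 1007 − 987 = 20 mb.
20^0.656 ≈ 7.136.
V ≈ 5.8 × 7.136 ≈ 41.4 kt.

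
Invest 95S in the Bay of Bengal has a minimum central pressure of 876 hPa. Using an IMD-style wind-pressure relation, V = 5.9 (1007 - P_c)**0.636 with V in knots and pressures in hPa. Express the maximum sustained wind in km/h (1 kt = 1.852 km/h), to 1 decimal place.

ΔP = 1007 − 876 = 131 hPa.
V ≈ 5.9 × 131^0.636 = 5.9 × 22.212 ≈ 131.050 kt.
131.050 × 1.852 ≈ 242.70 km/h → 242.7 km/h.

242.7 km/h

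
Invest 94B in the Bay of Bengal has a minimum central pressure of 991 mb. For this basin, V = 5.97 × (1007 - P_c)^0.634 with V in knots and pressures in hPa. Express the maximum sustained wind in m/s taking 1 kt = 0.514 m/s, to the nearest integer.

ΔP = 1007 − 991 = 16 mb.
V ≈ 5.97 × 16^0.634 = 5.97 × 5.800 ≈ 34.625 kt.
34.625 × 0.514 ≈ 17.80 m/s → 18 m/s.

18 m/s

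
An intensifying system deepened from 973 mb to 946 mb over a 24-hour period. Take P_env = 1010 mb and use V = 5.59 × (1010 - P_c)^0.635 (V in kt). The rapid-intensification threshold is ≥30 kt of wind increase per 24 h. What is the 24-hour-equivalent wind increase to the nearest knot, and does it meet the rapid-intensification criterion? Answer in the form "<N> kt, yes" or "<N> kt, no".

23 kt, no

V₁: ΔP = 37, V ≈ 5.59 × 37^0.635 ≈ 55.36 kt.
V₂: ΔP = 64, V ≈ 5.59 × 64^0.635 ≈ 78.40 kt.
ΔV over 24 h = 23.04 kt → 24 h equivalent = 23.04 × 24/24 ≈ 23.04 kt.
23 kt < 30 kt ⇒ not rapid intensification.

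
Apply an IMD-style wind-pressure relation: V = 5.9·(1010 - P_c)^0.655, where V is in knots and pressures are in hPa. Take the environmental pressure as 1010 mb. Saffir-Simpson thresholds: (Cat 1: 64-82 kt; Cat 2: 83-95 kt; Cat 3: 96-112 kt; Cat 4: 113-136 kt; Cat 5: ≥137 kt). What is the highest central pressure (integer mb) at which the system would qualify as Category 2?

953 mb

Category 2 begins at V = 83 kt.
Required ΔP = (83/5.9)^(1/0.655) = 14.068^1.527 ≈ 56.63 mb.
P_c ≤ 1010 − 56.63 = 953.37, so the highest integer P_c is 953 mb.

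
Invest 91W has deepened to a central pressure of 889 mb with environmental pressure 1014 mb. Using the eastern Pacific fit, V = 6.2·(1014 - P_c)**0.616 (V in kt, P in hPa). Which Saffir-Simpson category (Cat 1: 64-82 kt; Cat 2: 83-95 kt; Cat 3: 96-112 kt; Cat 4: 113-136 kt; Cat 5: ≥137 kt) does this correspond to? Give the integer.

ΔP = 1014 − 889 = 125 mb.
V ≈ 6.2 × 125^0.616 = 6.2 × 19.57 ≈ 121 kt.
121 kt falls in the Category 4 band.

4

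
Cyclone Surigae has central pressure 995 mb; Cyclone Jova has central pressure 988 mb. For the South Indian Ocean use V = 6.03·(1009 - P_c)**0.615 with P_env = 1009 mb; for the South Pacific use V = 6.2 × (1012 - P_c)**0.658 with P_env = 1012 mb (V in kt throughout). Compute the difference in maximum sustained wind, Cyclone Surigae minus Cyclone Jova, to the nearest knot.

Cyclone Surigae: ΔP = 14; V ≈ 6.03 × 14^0.615 ≈ 30.56 kt.
Cyclone Jova: ΔP = 24; V ≈ 6.2 × 24^0.658 ≈ 50.18 kt.
Difference ≈ 30.56 − 50.18 = -19.62 → -20 kt.

-20 kt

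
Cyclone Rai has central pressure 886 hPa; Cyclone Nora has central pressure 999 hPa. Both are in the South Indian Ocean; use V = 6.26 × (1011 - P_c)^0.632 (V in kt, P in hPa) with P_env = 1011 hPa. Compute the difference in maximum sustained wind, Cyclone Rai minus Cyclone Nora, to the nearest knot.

Cyclone Rai: ΔP = 125; V ≈ 6.26 × 125^0.632 ≈ 132.38 kt.
Cyclone Nora: ΔP = 12; V ≈ 6.26 × 12^0.632 ≈ 30.10 kt.
Difference ≈ 132.38 − 30.10 = 102.28 → 102 kt.

102 kt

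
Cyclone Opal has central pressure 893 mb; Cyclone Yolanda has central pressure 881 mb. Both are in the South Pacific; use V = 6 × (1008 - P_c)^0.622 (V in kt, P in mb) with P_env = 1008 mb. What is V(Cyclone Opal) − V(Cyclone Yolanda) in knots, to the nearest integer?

-7 kt

Cyclone Opal: ΔP = 115; V ≈ 6 × 115^0.622 ≈ 114.79 kt.
Cyclone Yolanda: ΔP = 127; V ≈ 6 × 127^0.622 ≈ 122.10 kt.
Difference ≈ 114.79 − 122.10 = -7.31 → -7 kt.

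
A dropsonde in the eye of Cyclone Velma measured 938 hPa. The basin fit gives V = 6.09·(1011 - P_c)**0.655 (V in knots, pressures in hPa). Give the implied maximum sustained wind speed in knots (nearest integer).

101 kt

ΔP = 1011 − 938 = 73 hPa.
73^0.655 ≈ 16.614.
V ≈ 6.09 × 16.614 ≈ 101.2 kt.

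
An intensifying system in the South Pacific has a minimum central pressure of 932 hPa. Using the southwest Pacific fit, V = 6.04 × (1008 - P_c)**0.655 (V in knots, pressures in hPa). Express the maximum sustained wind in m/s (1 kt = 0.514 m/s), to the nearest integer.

53 m/s

ΔP = 1008 − 932 = 76 hPa.
V ≈ 6.04 × 76^0.655 = 6.04 × 17.058 ≈ 103.031 kt.
103.031 × 0.514 ≈ 52.96 m/s → 53 m/s.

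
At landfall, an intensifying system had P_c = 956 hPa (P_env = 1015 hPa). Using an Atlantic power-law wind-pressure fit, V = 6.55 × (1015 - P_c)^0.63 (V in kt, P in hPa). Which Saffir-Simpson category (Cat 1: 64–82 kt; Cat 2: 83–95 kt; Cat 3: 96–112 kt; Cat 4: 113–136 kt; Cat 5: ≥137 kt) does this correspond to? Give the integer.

ΔP = 1015 − 956 = 59 hPa.
V ≈ 6.55 × 59^0.63 = 6.55 × 13.05 ≈ 85 kt.
85 kt falls in the Category 2 band.

2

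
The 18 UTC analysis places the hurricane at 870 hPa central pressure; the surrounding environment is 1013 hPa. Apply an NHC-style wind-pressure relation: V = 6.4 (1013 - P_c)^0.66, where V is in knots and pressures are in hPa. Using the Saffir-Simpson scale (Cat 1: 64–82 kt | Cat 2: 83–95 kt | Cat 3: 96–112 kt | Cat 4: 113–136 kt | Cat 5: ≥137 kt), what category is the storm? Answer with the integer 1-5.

ΔP = 1013 − 870 = 143 hPa.
V ≈ 6.4 × 143^0.66 = 6.4 × 26.46 ≈ 169 kt.
169 kt falls in the Category 5 band.

5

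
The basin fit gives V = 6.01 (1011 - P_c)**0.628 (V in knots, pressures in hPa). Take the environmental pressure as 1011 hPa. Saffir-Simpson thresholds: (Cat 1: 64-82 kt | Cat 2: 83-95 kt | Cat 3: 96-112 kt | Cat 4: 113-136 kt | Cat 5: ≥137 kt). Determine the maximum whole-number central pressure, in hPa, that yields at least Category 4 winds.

Category 4 begins at V = 113 kt.
Required ΔP = (113/6.01)^(1/0.628) = 18.802^1.592 ≈ 106.90 hPa.
P_c ≤ 1011 − 106.90 = 904.10, so the highest integer P_c is 904 hPa.

904 hPa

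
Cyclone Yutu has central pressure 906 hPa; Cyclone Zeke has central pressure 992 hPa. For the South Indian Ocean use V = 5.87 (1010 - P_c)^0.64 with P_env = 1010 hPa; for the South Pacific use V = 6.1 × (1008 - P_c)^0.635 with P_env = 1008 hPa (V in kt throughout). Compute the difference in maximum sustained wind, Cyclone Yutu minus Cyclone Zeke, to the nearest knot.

Cyclone Yutu: ΔP = 104; V ≈ 5.87 × 104^0.64 ≈ 114.69 kt.
Cyclone Zeke: ΔP = 16; V ≈ 6.1 × 16^0.635 ≈ 35.48 kt.
Difference ≈ 114.69 − 35.48 = 79.21 → 79 kt.

79 kt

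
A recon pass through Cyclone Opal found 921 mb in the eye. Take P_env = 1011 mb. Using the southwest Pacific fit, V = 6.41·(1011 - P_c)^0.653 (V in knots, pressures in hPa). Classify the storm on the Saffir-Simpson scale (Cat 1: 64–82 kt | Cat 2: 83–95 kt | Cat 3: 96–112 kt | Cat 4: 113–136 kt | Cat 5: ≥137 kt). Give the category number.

ΔP = 1011 − 921 = 90 mb.
V ≈ 6.41 × 90^0.653 = 6.41 × 18.89 ≈ 121 kt.
121 kt falls in the Category 4 band.

4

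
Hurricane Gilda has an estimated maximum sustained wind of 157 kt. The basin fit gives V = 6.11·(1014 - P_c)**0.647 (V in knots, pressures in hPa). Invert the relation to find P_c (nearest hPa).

863 hPa

ΔP = (V / 6.11)^(1/0.647) = (157/6.11)^1.546.
157/6.11 = 25.696; 25.696^1.546 ≈ 151.03 hPa.
P_c = 1014 − 151.03 = 862.97 ≈ 863 hPa.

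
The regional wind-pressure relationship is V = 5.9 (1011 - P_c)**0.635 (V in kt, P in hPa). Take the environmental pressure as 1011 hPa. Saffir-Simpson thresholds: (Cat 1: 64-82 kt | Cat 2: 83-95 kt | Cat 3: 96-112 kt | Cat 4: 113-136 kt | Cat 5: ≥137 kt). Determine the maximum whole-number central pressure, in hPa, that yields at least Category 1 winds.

Category 1 begins at V = 64 kt.
Required ΔP = (64/5.9)^(1/0.635) = 10.847^1.575 ≈ 42.70 hPa.
P_c ≤ 1011 − 42.70 = 968.30, so the highest integer P_c is 968 hPa.

968 hPa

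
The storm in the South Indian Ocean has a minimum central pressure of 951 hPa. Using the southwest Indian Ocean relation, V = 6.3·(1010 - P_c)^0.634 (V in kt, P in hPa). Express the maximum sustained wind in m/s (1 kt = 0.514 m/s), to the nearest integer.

43 m/s

ΔP = 1010 − 951 = 59 hPa.
V ≈ 6.3 × 59^0.634 = 6.3 × 13.265 ≈ 83.572 kt.
83.572 × 0.514 ≈ 42.96 m/s → 43 m/s.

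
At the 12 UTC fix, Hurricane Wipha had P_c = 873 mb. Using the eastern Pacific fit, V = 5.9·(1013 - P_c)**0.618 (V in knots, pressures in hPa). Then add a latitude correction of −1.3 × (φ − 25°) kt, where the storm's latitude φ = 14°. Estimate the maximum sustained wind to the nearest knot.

ΔP = 1013 − 873 = 140 mb.
140^0.618 ≈ 21.199.
V ≈ 5.9 × 21.199 ≈ 125.1 kt.
Latitude correction: −1.3 × (14 − 25) = 14.3 kt.
Corrected V ≈ 139.4 kt → 139 kt.

139 kt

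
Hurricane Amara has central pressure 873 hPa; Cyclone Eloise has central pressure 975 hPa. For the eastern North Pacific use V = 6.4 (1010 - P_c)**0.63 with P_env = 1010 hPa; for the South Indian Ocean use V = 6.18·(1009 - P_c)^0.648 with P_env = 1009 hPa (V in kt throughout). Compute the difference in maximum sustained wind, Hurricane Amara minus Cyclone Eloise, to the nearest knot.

81 kt

Hurricane Amara: ΔP = 137; V ≈ 6.4 × 137^0.63 ≈ 142.01 kt.
Cyclone Eloise: ΔP = 34; V ≈ 6.18 × 34^0.648 ≈ 60.73 kt.
Difference ≈ 142.01 − 60.73 = 81.28 → 81 kt.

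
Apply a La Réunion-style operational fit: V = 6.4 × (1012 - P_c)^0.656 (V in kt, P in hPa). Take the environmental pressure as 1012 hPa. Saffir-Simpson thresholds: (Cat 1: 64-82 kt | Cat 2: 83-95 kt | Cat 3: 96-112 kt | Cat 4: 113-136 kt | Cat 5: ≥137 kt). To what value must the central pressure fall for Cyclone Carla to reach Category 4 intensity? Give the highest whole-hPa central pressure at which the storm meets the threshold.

Category 4 begins at V = 113 kt.
Required ΔP = (113/6.4)^(1/0.656) = 17.656^1.524 ≈ 79.57 hPa.
P_c ≤ 1012 − 79.57 = 932.43, so the highest integer P_c is 932 hPa.

932 hPa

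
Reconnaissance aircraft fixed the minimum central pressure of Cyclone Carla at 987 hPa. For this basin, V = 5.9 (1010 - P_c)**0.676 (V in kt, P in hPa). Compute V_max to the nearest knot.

49 kt

ΔP = 1010 − 987 = 23 hPa.
23^0.676 ≈ 8.328.
V ≈ 5.9 × 8.328 ≈ 49.1 kt.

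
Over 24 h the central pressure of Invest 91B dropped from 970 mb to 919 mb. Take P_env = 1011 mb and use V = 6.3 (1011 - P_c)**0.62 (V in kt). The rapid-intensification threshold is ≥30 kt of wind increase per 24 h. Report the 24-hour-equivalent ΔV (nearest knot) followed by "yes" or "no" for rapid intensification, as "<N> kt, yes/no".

41 kt, yes

V₁: ΔP = 41, V ≈ 6.3 × 41^0.62 ≈ 62.99 kt.
V₂: ΔP = 92, V ≈ 6.3 × 92^0.62 ≈ 103.97 kt.
ΔV over 24 h = 40.98 kt → 24 h equivalent = 40.98 × 24/24 ≈ 40.98 kt.
41 kt ≥ 30 kt ⇒ rapid intensification.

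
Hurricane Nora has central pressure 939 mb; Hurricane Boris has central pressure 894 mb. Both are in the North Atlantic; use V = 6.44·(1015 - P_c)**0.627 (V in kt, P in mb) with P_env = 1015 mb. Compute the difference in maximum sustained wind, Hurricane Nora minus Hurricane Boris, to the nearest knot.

Hurricane Nora: ΔP = 76; V ≈ 6.44 × 76^0.627 ≈ 97.31 kt.
Hurricane Boris: ΔP = 121; V ≈ 6.44 × 121^0.627 ≈ 130.25 kt.
Difference ≈ 97.31 − 130.25 = -32.94 → -33 kt.

-33 kt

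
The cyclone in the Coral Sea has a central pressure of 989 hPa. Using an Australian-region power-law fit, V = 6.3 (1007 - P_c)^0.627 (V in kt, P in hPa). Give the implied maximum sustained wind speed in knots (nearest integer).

ΔP = 1007 − 989 = 18 hPa.
18^0.627 ≈ 6.124.
V ≈ 6.3 × 6.124 ≈ 38.6 kt.

39 kt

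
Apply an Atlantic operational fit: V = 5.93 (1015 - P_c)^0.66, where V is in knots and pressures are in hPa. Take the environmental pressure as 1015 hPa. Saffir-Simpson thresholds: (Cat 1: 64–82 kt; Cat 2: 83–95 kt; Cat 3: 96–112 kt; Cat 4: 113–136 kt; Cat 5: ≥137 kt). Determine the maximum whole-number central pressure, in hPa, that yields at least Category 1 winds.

978 hPa

Category 1 begins at V = 64 kt.
Required ΔP = (64/5.93)^(1/0.66) = 10.793^1.515 ≈ 36.76 hPa.
P_c ≤ 1015 − 36.76 = 978.24, so the highest integer P_c is 978 hPa.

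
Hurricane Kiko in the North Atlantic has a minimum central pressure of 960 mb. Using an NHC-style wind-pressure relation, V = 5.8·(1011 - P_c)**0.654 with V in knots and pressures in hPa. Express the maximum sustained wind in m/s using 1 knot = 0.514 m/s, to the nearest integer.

39 m/s

ΔP = 1011 − 960 = 51 mb.
V ≈ 5.8 × 51^0.654 = 5.8 × 13.084 ≈ 75.889 kt.
75.889 × 0.514 ≈ 39.01 m/s → 39 m/s.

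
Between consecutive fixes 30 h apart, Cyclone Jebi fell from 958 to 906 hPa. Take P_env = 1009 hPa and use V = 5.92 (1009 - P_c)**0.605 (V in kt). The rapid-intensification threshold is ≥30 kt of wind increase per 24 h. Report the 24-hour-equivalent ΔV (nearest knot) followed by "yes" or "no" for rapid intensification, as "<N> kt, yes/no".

V₁: ΔP = 51, V ≈ 5.92 × 51^0.605 ≈ 63.89 kt.
V₂: ΔP = 103, V ≈ 5.92 × 103^0.605 ≈ 97.74 kt.
ΔV over 30 h = 33.85 kt → 24 h equivalent = 33.85 × 24/30 ≈ 27.08 kt.
27 kt < 30 kt ⇒ not rapid intensification.

27 kt, no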